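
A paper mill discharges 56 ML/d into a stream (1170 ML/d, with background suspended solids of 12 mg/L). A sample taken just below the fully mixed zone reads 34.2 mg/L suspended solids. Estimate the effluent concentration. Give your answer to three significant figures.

Mass balance: 1170·12.00 + 56.00·Cₑ = 1226·34.20
→ Cₑ = (1226·34.20 − 1170·12.00) / 56.00 = 498.0 mg/L.

498 mg/L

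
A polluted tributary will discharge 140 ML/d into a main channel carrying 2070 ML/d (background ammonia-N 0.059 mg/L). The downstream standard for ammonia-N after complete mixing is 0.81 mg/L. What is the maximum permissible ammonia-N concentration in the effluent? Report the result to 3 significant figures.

11.9 mg/L

At the limit, (Qr·Cr + Qe·Cₑ)/(Qr + Qe) = 0.81:
Cₑ = (2210·0.81 − 2070·0.05900) / 140.0 = 11.91 mg/L.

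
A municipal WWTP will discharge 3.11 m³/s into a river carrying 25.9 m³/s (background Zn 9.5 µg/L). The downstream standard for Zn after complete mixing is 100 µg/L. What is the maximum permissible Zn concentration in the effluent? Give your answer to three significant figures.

At the limit, (Qr·Cr + Qe·Cₑ)/(Qr + Qe) = 100:
Cₑ = (29.01·100 − 25.90·9.500) / 3.110 = 853.7 µg/L.

854 µg/L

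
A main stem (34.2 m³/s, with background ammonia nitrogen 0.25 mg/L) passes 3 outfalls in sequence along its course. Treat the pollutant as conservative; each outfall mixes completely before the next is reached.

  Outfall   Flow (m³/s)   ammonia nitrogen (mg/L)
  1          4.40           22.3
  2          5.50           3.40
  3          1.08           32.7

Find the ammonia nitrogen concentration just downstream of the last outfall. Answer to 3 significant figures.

3.56 mg/L

Outfall 1: combined Q = 38.60 m³/s; C = (34.20·0.2500 + 4.400·22.30)/38.60 = 2.763 mg/L.
Outfall 2: combined Q = 44.10 m³/s; C = (38.60·2.763 + 5.500·3.400)/44.10 = 2.843 mg/L.
Outfall 3: combined Q = 45.18 m³/s; C = (44.10·2.843 + 1.080·32.70)/45.18 = 3.557 mg/L.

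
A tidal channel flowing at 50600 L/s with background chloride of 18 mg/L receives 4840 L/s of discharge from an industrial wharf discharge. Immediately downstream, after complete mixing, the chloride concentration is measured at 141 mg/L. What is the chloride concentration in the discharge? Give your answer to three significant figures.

Mass balance: 50600·18.00 + 4840·Cₑ = 55440·141.0
→ Cₑ = (55440·141.0 − 50600·18.00) / 4840 = 1427 mg/L.

1430 mg/L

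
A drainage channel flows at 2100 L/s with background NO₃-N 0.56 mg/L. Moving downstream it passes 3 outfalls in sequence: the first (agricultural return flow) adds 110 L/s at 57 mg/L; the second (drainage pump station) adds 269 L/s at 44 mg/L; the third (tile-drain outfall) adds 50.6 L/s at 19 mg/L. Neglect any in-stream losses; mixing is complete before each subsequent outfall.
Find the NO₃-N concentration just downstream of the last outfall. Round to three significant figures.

Below outfall 1: Q → 2210 L/s, C = (2100·0.5600 + 110.0·57.00)/2210 = 3.369 mg/L.
Below outfall 2: Q → 2479 L/s, C = (2210·3.369 + 269.0·44.00)/2479 = 7.778 mg/L.
Below outfall 3: Q → 2530 L/s, C = (2479·7.778 + 50.60·19.00)/2530 = 8.003 mg/L.

8.00 mg/L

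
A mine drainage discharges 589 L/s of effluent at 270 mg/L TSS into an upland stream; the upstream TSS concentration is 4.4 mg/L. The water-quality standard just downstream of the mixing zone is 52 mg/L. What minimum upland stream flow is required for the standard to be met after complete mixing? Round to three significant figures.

2700 L/s

Set C_mix = 52: (Q·4.400 + 589.0·270.0) / (Q + 589.0) = 52
→ Q = 589.0·(270.0 − 52)/(52 − 4.400) = 2698 L/s.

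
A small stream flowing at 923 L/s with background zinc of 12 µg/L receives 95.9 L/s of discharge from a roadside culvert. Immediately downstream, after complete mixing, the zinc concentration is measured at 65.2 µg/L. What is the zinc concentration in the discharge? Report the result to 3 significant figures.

Mass balance: 923.0·12.00 + 95.90·Cₑ = 1019·65.20
→ Cₑ = (1019·65.20 − 923.0·12.00) / 95.90 = 577.2 µg/L.

577 µg/L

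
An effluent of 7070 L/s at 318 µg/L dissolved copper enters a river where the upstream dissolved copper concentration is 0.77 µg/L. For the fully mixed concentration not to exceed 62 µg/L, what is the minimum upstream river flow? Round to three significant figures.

Set C_mix = 62: (Q·0.7700 + 7070·318.0) / (Q + 7070) = 62
→ Q = 7070·(318.0 − 62)/(62 − 0.7700) = 29560 L/s.

29600 L/s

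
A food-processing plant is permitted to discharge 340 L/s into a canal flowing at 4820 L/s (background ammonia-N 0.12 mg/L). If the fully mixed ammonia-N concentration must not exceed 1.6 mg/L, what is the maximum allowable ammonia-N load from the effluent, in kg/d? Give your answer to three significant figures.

663 kg/d

Mass balance at the limit: 4820·0.1200 + 340.0·Cₑ = 5160·1.6 → Cₑ = 22.58 mg/L.
340.0 L/s = 0.3400 m³/s. Load = 0.3400 m³/s × 22.58 g/m³ × 86 400 s/d = 663.3 kg/d.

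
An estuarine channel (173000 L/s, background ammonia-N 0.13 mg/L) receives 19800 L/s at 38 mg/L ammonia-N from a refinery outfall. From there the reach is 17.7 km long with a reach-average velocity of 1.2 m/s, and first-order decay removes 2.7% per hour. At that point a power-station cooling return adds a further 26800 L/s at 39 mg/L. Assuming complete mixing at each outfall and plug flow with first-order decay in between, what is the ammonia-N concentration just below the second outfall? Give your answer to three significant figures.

Mass balance: C = (173000·0.1300 + 19800·38.00) / 192800 = 774900/192800 = 4.019 mg/L; combined flow 192800 L/s.
Travel time t = 17.7·1000 / 1.2 = 14750 s = 4.097 h.
2.7%/h lost → k = −ln(1 − 0.027) = 0.02737 h⁻¹.
Decay over the reach: 4.019·exp(−kt) = 4.019·0.8939 = 3.593 mg/L.
At the second outfall, C = (192800·3.593 + 26800·39.00) / (192800 + 26800) = 7.914 mg/L.

7.91 mg/L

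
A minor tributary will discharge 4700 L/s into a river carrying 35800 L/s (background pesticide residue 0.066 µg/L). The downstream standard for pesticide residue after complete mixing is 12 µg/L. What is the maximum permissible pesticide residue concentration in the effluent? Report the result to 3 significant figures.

At the limit, (Qr·Cr + Qe·Cₑ)/(Qr + Qe) = 12:
Cₑ = (40500·12 − 35800·0.06600) / 4700 = 102.9 µg/L.

103 µg/L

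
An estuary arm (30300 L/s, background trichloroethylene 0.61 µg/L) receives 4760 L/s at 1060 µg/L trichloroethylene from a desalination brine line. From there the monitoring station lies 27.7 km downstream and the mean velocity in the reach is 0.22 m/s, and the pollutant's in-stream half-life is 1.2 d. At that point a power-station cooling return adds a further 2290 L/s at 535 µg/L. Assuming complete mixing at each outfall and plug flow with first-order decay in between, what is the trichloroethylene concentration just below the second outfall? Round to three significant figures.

Mass balance: C = (30300·0.6100 + 4760·1060) / 35060 = 5064000/35060 = 144.4 µg/L; combined flow 35060 L/s.
Travel time t = 27.7·1000 / 0.22 = 125900 s = 34.97 h.
Half-life 1.2 d → k = ln 2 / 1.2 = 0.5776 d⁻¹.
First-order decay: C = 144.4·exp(−k·t) = 144.4·0.4310 = 62.25 µg/L.
At the second outfall, C = (35060·62.25 + 2290·535.0) / (35060 + 2290) = 91.23 µg/L.

91.2 µg/L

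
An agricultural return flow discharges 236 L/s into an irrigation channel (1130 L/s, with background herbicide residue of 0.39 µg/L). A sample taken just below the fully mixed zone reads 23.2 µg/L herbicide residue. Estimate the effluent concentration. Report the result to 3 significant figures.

132 µg/L

Mass balance: 1130·0.3900 + 236.0·Cₑ = 1366·23.20
→ Cₑ = (1366·23.20 − 1130·0.3900) / 236.0 = 132.4 µg/L.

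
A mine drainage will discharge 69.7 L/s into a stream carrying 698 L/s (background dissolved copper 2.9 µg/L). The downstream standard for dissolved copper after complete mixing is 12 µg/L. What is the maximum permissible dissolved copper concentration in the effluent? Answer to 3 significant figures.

103 µg/L

At the limit, (Qr·Cr + Qe·Cₑ)/(Qr + Qe) = 12:
Cₑ = (767.7·12 − 698.0·2.900) / 69.70 = 103.1 µg/L.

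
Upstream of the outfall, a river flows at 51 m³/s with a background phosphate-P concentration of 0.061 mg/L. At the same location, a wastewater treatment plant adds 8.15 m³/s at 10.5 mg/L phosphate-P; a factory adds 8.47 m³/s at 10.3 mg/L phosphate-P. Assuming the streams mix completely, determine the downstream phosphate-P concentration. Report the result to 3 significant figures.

Conservation of mass: C = (51.00·0.06100 + 8.150·10.50 + 8.470·10.30) / 67.62 = 175.9/67.62 = 2.602 mg/L.

2.60 mg/L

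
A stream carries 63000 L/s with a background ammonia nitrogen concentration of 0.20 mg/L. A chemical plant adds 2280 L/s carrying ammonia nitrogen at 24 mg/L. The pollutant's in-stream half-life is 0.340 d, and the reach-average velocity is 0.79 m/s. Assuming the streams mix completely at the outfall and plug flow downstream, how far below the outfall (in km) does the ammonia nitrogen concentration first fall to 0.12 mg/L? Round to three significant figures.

72.0 km

Conservation of mass: C = (63000·0.2000 + 2280·24.00) / 65280 = 67320/65280 = 1.031 mg/L.
Half-life 0.340 d → k = ln 2 / 0.340 = 2.039 d⁻¹.
Set 1.031·exp(−k·t) = 0.12 → t = ln(1.031/0.12)/k = 91160 s = 25.32 h.
Distance = v·t = 0.79·91160 = 72020 m = 72.02 km.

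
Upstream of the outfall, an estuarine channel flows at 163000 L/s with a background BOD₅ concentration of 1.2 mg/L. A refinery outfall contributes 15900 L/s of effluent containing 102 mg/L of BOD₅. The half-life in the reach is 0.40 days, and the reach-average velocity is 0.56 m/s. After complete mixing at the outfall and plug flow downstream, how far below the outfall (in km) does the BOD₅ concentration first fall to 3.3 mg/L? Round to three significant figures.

31.4 km

Mass balance: C = (163000·1.200 + 15900·102.0) / 178900 = 1817000/178900 = 10.16 mg/L.
Half-life 0.40 d → k = ln 2 / 0.40 = 1.733 d⁻¹.
Set 10.16·exp(−k·t) = 3.3 → t = ln(10.16/3.3)/k = 56060 s = 15.57 h.
Distance = v·t = 0.56·56060 = 31400 m = 31.40 km.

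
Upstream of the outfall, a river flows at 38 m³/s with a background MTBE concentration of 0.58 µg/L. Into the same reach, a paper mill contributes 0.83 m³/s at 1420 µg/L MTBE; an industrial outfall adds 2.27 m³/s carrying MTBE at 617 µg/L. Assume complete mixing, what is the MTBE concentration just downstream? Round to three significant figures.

Flow-weighted average: C = (38.00·0.5800 + 0.8300·1420 + 2.270·617.0) / 41.10 = 2601/41.10 = 63.29 µg/L.

63.3 µg/L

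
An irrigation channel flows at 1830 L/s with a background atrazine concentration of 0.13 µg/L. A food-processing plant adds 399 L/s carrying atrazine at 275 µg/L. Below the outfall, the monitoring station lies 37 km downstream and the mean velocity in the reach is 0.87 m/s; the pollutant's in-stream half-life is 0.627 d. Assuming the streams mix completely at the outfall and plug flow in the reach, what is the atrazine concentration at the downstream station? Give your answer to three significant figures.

Mixed concentration C = ΣQC/ΣQ = (1830·0.1300 + 399.0·275.0) / 2229 = 110000/2229 = 49.33 µg/L.
Travel time t = 37·1000 / 0.87 = 42530 s = 11.81 h.
Half-life 0.627 d → k = ln 2 / 0.627 = 1.105 d⁻¹.
Decay over the reach: 49.33·exp(−kt) = 49.33·0.5803 = 28.63 µg/L.

28.6 µg/L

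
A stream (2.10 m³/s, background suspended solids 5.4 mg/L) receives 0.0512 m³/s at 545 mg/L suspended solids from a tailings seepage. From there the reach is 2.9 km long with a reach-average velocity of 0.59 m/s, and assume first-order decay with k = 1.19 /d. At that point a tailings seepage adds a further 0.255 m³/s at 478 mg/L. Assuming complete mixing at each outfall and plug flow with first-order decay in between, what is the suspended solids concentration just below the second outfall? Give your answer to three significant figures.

Conservation of mass: C = (2.100·5.400 + 0.05120·545.0) / 2.151 = 39.24/2.151 = 18.24 mg/L; combined flow 2.151 m³/s.
Travel time t = 2.9·1000 / 0.59 = 4915 s = 1.365 h.
First-order decay: C = 18.24·exp(−k·t) = 18.24·0.9345 = 17.05 mg/L.
Second outfall: C = (2.151·17.05 + 0.2550·478.0)/2.406 = 65.90 mg/L.

65.9 mg/L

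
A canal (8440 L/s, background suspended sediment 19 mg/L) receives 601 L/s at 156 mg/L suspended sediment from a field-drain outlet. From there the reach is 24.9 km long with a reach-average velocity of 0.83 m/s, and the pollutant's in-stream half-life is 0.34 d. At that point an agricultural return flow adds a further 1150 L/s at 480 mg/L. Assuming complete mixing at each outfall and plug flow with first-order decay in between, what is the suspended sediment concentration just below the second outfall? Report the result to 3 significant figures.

Conservation of mass: C = (8440·19.00 + 601.0·156.0) / 9041 = 254100/9041 = 28.11 mg/L; combined flow 9041 L/s.
Travel time t = 24.9·1000 / 0.83 = 30000 s = 8.333 h.
Half-life 0.34 d → k = ln 2 / 0.34 = 2.039 d⁻¹.
First-order decay: C = 28.11·exp(−k·t) = 28.11·0.4927 = 13.85 mg/L.
Second outfall: C = (9041·13.85 + 1150·480.0)/10190 = 66.45 mg/L.

66.5 mg/L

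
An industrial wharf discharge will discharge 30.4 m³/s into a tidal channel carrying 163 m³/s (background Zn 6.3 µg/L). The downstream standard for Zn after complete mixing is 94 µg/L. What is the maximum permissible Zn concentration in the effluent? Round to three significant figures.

At the limit, (Qr·Cr + Qe·Cₑ)/(Qr + Qe) = 94:
Cₑ = (193.4·94 − 163.0·6.300) / 30.40 = 564.2 µg/L.

564 µg/L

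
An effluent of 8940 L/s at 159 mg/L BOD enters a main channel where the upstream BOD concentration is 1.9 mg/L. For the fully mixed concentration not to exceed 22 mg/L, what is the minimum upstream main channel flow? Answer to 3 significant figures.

60900 L/s

Set C_mix = 22: (Q·1.900 + 8940·159.0) / (Q + 8940) = 22
→ Q = 8940·(159.0 − 22)/(22 − 1.900) = 60930 L/s.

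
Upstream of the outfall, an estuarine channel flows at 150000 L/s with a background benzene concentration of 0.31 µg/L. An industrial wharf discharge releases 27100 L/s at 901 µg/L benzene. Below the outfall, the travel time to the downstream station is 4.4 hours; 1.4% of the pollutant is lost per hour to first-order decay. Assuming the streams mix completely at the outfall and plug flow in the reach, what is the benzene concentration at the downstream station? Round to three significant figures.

After mixing, C = (150000·0.3100 + 27100·901.0) / 177100 = 24460000/177100 = 138.1 µg/L.
1.4%/h lost → k = −ln(1 − 0.014) = 0.01410 h⁻¹.
Decay over the reach: 138.1·exp(−kt) = 138.1·0.9398 = 129.8 µg/L.

130 µg/L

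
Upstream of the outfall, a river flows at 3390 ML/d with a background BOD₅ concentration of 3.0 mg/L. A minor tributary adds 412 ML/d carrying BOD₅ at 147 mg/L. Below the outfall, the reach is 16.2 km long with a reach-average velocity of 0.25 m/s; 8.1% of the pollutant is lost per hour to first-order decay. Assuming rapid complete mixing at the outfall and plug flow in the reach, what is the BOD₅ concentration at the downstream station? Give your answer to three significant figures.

4.07 mg/L

Flow-weighted average: C = (3390·3.000 + 412.0·147.0) / 3802 = 70730/3802 = 18.60 mg/L.
Travel time t = 16.2·1000 / 0.25 = 64800 s = 18.00 h.
8.1%/h lost → k = −ln(1 − 0.081) = 0.08447 h⁻¹.
Decay over the reach: 18.60·exp(−kt) = 18.60·0.2186 = 4.067 mg/L.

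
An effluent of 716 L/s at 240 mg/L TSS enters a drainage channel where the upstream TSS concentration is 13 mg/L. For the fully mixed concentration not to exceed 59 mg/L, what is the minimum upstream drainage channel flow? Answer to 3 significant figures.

2820 L/s

Set C_mix = 59: (Q·13.00 + 716.0·240.0) / (Q + 716.0) = 59
→ Q = 716.0·(240.0 − 59)/(59 − 13.00) = 2817 L/s.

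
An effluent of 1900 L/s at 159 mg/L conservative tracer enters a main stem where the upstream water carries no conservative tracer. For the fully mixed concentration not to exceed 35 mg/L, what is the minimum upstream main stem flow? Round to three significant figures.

Set C_mix = 35: (Q·0 + 1900·159.0) / (Q + 1900) = 35
→ Q = 1900·(159.0 − 35)/(35 − 0) = 6731 L/s.

6730 L/s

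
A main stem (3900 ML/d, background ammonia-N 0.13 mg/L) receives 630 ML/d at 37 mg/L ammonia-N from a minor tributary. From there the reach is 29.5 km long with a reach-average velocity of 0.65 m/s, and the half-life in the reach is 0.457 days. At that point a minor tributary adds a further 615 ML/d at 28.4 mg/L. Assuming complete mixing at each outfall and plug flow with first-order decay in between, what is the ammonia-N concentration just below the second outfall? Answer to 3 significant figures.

5.48 mg/L

After mixing, C = (3900·0.1300 + 630.0·37.00) / 4530 = 23820/4530 = 5.258 mg/L; combined flow 4530 ML/d.
Travel time t = 29.5·1000 / 0.65 = 45380 s = 12.61 h.
Half-life 0.457 d → k = ln 2 / 0.457 = 1.517 d⁻¹.
First-order decay: C = 5.258·exp(−k·t) = 5.258·0.4508 = 2.370 mg/L.
Second outfall: C = (4530·2.370 + 615.0·28.40)/5145 = 5.482 mg/L.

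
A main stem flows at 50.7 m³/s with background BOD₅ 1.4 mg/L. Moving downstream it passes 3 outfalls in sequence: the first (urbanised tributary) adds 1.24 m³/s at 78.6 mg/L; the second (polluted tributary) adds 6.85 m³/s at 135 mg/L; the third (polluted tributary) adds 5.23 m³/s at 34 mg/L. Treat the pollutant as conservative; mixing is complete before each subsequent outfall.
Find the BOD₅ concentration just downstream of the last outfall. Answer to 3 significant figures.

Outfall 1: combined Q = 51.94 m³/s; C = (50.70·1.400 + 1.240·78.60)/51.94 = 3.243 mg/L.
Outfall 2: combined Q = 58.79 m³/s; C = (51.94·3.243 + 6.850·135.0)/58.79 = 18.59 mg/L.
Outfall 3: combined Q = 64.02 m³/s; C = (58.79·18.59 + 5.230·34.00)/64.02 = 19.85 mg/L.

19.9 mg/L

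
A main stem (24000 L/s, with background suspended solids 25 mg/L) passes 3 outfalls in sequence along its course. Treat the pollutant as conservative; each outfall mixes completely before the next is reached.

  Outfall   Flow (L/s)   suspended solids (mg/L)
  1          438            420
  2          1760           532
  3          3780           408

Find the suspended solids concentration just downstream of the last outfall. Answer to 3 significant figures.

109 mg/L

Outfall 1: combined Q = 24440 L/s; C = (24000·25.00 + 438.0·420.0)/24440 = 32.08 mg/L.
Outfall 2: combined Q = 26200 L/s; C = (24440·32.08 + 1760·532.0)/26200 = 65.66 mg/L.
Outfall 3: combined Q = 29980 L/s; C = (26200·65.66 + 3780·408.0)/29980 = 108.8 mg/L.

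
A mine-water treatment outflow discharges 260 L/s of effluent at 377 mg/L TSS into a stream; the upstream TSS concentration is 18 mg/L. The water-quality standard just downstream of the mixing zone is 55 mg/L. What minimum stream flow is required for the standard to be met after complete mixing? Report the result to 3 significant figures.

Set C_mix = 55: (Q·18.00 + 260.0·377.0) / (Q + 260.0) = 55
→ Q = 260.0·(377.0 − 55)/(55 − 18.00) = 2263 L/s.

2260 L/s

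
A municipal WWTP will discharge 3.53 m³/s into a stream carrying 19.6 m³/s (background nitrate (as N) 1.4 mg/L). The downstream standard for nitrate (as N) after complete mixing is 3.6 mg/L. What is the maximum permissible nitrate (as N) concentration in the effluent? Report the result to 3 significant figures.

15.8 mg/L

At the limit, (Qr·Cr + Qe·Cₑ)/(Qr + Qe) = 3.6:
Cₑ = (23.13·3.6 − 19.60·1.400) / 3.530 = 15.82 mg/L.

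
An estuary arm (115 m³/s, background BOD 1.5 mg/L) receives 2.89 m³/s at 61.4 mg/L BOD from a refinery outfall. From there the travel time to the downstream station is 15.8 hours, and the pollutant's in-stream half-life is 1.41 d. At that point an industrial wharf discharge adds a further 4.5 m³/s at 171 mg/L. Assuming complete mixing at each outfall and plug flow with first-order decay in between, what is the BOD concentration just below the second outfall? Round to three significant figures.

8.36 mg/L

Mixed concentration C = ΣQC/ΣQ = (115.0·1.500 + 2.890·61.40) / 117.9 = 349.9/117.9 = 2.968 mg/L; combined flow 117.9 m³/s.
Half-life 1.41 d → k = ln 2 / 1.41 = 0.4916 d⁻¹.
Decay over the reach: 2.968·exp(−kt) = 2.968·0.7235 = 2.148 mg/L.
Second outfall: C = (117.9·2.148 + 4.500·171.0)/122.4 = 8.356 mg/L.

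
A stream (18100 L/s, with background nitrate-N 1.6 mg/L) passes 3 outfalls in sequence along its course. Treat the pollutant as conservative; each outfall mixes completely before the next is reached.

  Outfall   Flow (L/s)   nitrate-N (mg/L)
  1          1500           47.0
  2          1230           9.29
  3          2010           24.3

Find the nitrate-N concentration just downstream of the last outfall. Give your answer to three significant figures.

Outfall 1: combined Q = 19600 L/s; C = (18100·1.600 + 1500·47.00)/19600 = 5.074 mg/L.
Outfall 2: combined Q = 20830 L/s; C = (19600·5.074 + 1230·9.290)/20830 = 5.323 mg/L.
Outfall 3: combined Q = 22840 L/s; C = (20830·5.323 + 2010·24.30)/22840 = 6.993 mg/L.

6.99 mg/L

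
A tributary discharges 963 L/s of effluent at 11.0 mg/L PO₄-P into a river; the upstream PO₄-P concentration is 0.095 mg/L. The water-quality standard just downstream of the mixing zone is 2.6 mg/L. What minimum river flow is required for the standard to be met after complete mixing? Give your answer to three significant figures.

3230 L/s

Set C_mix = 2.6: (Q·0.09500 + 963.0·11.00) / (Q + 963.0) = 2.6
→ Q = 963.0·(11.00 − 2.6)/(2.6 − 0.09500) = 3229 L/s.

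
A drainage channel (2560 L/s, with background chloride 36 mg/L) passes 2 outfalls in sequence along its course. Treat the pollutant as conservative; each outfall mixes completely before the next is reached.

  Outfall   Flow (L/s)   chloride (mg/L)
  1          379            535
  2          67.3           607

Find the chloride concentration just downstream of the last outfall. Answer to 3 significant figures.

112 mg/L

Outfall 1: combined Q = 2939 L/s; C = (2560·36.00 + 379.0·535.0)/2939 = 100.3 mg/L.
Outfall 2: combined Q = 3006 L/s; C = (2939·100.3 + 67.30·607.0)/3006 = 111.7 mg/L.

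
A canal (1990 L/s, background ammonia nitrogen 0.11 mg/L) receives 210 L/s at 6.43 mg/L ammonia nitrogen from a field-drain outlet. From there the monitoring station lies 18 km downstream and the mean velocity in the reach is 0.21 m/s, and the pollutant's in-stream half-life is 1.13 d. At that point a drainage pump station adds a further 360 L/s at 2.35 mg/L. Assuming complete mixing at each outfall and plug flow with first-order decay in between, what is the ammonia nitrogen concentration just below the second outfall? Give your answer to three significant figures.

0.664 mg/L

Mass balance: C = (1990·0.1100 + 210.0·6.430) / 2200 = 1569/2200 = 0.7133 mg/L; combined flow 2200 L/s.
Travel time t = 18·1000 / 0.21 = 85710 s = 23.81 h.
Half-life 1.13 d → k = ln 2 / 1.13 = 0.6134 d⁻¹.
Decay over the reach: 0.7133·exp(−kt) = 0.7133·0.5441 = 0.3881 mg/L.
At the second outfall, C = (2200·0.3881 + 360.0·2.350) / (2200 + 360.0) = 0.6640 mg/L.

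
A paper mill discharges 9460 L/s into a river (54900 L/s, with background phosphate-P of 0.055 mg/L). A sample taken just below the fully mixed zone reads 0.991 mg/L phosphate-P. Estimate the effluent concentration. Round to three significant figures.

6.42 mg/L

Mass balance: 54900·0.05500 + 9460·Cₑ = 64360·0.9910
→ Cₑ = (64360·0.9910 − 54900·0.05500) / 9460 = 6.423 mg/L.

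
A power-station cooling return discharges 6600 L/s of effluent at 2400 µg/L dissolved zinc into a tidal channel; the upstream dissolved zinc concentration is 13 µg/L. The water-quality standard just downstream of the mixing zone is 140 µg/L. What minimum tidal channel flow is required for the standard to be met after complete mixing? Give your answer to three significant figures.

Set C_mix = 140: (Q·13.00 + 6600·2400) / (Q + 6600) = 140
→ Q = 6600·(2400 − 140)/(140 − 13.00) = 117400 L/s.

117000 L/s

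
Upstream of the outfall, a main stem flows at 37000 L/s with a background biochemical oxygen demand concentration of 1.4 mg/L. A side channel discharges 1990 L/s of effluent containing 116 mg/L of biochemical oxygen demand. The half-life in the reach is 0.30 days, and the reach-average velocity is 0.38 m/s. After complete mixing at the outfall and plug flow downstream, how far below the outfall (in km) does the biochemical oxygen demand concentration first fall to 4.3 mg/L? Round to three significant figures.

7.42 km

Flow-weighted average: C = (37000·1.400 + 1990·116.0) / 38990 = 282600/38990 = 7.249 mg/L.
Half-life 0.30 d → k = ln 2 / 0.30 = 2.310 d⁻¹.
Set 7.249·exp(−k·t) = 4.3 → t = ln(7.249/4.3)/k = 19530 s = 5.425 h.
Distance = v·t = 0.38·19530 = 7421 m = 7.421 km.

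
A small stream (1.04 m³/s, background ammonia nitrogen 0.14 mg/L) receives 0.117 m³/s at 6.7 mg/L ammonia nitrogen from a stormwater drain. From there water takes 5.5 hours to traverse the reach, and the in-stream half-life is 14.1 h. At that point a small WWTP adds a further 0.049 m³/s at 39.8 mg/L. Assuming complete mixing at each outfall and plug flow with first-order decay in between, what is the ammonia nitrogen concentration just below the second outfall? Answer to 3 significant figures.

After mixing, C = (1.040·0.1400 + 0.1170·6.700) / 1.157 = 0.9295/1.157 = 0.8034 mg/L; combined flow 1.157 m³/s.
Half-life 14.1 h → k = ln 2 / 14.1 = 0.04916 h⁻¹ = 1.180 d⁻¹.
Decay over the reach: 0.8034·exp(−kt) = 0.8034·0.7631 = 0.6130 mg/L.
At the second outfall, C = (1.157·0.6130 + 0.04900·39.80) / (1.157 + 0.04900) = 2.205 mg/L.

2.21 mg/L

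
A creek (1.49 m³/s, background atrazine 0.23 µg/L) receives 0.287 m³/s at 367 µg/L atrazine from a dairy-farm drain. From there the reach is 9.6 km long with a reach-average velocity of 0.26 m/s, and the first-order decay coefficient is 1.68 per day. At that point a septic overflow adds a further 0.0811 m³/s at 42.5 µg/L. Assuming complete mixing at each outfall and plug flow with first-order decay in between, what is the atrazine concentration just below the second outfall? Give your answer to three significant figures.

29.6 µg/L

After mixing, C = (1.490·0.2300 + 0.2870·367.0) / 1.777 = 105.7/1.777 = 59.47 µg/L; combined flow 1.777 m³/s.
Travel time t = 9.6·1000 / 0.26 = 36920 s = 10.26 h.
Decay over the reach: 59.47·exp(−kt) = 59.47·0.4878 = 29.00 µg/L.
At the second outfall, C = (1.777·29.00 + 0.08110·42.50) / (1.777 + 0.08110) = 29.59 µg/L.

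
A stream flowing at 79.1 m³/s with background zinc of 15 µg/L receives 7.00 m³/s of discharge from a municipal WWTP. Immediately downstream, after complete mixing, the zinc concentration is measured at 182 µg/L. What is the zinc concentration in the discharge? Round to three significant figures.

Mass balance: 79.10·15.00 + 7.000·Cₑ = 86.10·182.0
→ Cₑ = (86.10·182.0 − 79.10·15.00) / 7.000 = 2069 µg/L.

2070 µg/L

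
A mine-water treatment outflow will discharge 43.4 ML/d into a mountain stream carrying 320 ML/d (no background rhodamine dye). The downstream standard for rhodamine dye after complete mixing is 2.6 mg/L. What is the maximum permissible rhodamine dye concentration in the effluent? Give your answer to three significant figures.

At the limit, (Qr·Cr + Qe·Cₑ)/(Qr + Qe) = 2.6:
Cₑ = (363.4·2.6 − 320.0·0) / 43.40 = 21.77 mg/L.

21.8 mg/L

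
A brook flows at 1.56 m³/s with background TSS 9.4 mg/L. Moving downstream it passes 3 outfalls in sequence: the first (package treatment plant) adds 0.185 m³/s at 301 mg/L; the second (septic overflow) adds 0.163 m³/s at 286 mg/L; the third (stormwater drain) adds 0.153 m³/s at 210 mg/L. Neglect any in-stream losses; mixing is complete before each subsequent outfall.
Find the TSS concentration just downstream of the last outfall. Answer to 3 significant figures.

72.3 mg/L

Outfall 1: combined Q = 1.745 m³/s; C = (1.560·9.400 + 0.1850·301.0)/1.745 = 40.31 mg/L.
Outfall 2: combined Q = 1.908 m³/s; C = (1.745·40.31 + 0.1630·286.0)/1.908 = 61.30 mg/L.
Outfall 3: combined Q = 2.061 m³/s; C = (1.908·61.30 + 0.1530·210.0)/2.061 = 72.34 mg/L.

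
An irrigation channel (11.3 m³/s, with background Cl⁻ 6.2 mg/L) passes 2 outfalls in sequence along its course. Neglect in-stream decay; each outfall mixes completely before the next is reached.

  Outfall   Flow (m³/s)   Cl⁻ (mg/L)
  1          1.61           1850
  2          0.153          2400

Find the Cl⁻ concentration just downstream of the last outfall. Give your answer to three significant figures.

Outfall 1: combined Q = 12.91 m³/s; C = (11.30·6.200 + 1.610·1850)/12.91 = 236.1 mg/L.
Outfall 2: combined Q = 13.06 m³/s; C = (12.91·236.1 + 0.1530·2400)/13.06 = 261.5 mg/L.

261 mg/L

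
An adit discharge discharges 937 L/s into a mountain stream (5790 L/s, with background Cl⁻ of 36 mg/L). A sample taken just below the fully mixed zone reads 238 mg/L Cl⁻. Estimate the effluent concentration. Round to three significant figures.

Mass balance: 5790·36.00 + 937.0·Cₑ = 6727·238.0
→ Cₑ = (6727·238.0 − 5790·36.00) / 937.0 = 1486 mg/L.

1490 mg/L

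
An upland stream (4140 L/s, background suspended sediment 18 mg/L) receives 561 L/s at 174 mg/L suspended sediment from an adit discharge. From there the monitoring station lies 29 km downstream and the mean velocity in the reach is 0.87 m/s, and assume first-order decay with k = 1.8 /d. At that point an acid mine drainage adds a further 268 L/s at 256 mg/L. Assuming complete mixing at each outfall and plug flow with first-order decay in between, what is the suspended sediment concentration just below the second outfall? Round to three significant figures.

Conservation of mass: C = (4140·18.00 + 561.0·174.0) / 4701 = 172100/4701 = 36.62 mg/L; combined flow 4701 L/s.
Travel time t = 29·1000 / 0.87 = 33330 s = 9.259 h.
Decay over the reach: 36.62·exp(−kt) = 36.62·0.4994 = 18.28 mg/L.
At the second outfall, C = (4701·18.28 + 268.0·256.0) / (4701 + 268.0) = 31.11 mg/L.

31.1 mg/L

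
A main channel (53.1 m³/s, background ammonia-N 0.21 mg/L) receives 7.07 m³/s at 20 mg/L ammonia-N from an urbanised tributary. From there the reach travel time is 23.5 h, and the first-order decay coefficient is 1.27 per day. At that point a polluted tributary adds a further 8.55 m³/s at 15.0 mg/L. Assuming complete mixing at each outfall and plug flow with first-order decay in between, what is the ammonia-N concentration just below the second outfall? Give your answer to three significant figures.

2.51 mg/L

Conservation of mass: C = (53.10·0.2100 + 7.070·20.00) / 60.17 = 152.6/60.17 = 2.535 mg/L; combined flow 60.17 m³/s.
After decay, C = 2.535 × e^(−kt) = 2.535 × 0.2884 = 0.7311 mg/L.
Second outfall: C = (60.17·0.7311 + 8.550·15.00)/68.72 = 2.506 mg/L.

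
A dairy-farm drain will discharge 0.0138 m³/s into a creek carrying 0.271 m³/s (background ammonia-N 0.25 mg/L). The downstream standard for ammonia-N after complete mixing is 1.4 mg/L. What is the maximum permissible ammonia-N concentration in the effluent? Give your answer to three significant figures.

24.0 mg/L

At the limit, (Qr·Cr + Qe·Cₑ)/(Qr + Qe) = 1.4:
Cₑ = (0.2848·1.4 − 0.2710·0.2500) / 0.01380 = 23.98 mg/L.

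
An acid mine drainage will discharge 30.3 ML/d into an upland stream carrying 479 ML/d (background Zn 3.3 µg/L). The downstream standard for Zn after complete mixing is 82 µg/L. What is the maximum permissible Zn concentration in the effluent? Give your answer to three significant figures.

1330 µg/L

At the limit, (Qr·Cr + Qe·Cₑ)/(Qr + Qe) = 82:
Cₑ = (509.3·82 − 479.0·3.300) / 30.30 = 1326 µg/L.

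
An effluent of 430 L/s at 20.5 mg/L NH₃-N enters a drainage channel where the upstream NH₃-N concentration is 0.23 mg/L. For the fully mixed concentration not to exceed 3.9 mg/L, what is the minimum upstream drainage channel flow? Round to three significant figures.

Set C_mix = 3.9: (Q·0.2300 + 430.0·20.50) / (Q + 430.0) = 3.9
→ Q = 430.0·(20.50 − 3.9)/(3.9 − 0.2300) = 1945 L/s.

1940 L/s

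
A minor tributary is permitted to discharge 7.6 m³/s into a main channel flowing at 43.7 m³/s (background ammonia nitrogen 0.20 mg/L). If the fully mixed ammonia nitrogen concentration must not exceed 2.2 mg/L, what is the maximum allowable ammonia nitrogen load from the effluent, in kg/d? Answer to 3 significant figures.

9000 kg/d

Mass balance at the limit: 43.70·0.2000 + 7.600·Cₑ = 51.30·2.2 → Cₑ = 13.70 mg/L.
Load = 7.600 m³/s × 13.70 g/m³ × 86 400 s/d = 8996 kg/d.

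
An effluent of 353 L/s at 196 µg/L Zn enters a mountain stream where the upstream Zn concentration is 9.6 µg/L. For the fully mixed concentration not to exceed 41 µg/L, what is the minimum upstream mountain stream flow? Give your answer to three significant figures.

1740 L/s

Set C_mix = 41: (Q·9.600 + 353.0·196.0) / (Q + 353.0) = 41
→ Q = 353.0·(196.0 − 41)/(41 − 9.600) = 1743 L/s.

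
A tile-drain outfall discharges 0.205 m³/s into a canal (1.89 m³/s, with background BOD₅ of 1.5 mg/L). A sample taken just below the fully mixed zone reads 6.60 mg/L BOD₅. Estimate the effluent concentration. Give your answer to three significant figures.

Mass balance: 1.890·1.500 + 0.2050·Cₑ = 2.095·6.600
→ Cₑ = (2.095·6.600 − 1.890·1.500) / 0.2050 = 53.62 mg/L.

53.6 mg/L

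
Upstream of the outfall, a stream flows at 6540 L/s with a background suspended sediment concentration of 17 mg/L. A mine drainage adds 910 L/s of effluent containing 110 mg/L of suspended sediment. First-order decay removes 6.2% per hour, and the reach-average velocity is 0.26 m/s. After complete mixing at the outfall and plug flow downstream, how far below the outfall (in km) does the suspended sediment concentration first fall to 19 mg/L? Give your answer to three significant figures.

5.86 km

After mixing, C = (6540·17.00 + 910.0·110.0) / 7450 = 211300/7450 = 28.36 mg/L.
6.2%/h lost → k = −ln(1 − 0.062) = 0.06401 h⁻¹.
Set 28.36·exp(−k·t) = 19 → t = ln(28.36/19)/k = 22530 s = 6.258 h.
Distance = v·t = 0.26·22530 = 5857 m = 5.857 km.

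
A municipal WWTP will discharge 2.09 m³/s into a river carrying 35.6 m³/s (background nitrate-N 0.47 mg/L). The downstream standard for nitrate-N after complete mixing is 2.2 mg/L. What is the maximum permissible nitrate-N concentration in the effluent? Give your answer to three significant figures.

31.7 mg/L

At the limit, (Qr·Cr + Qe·Cₑ)/(Qr + Qe) = 2.2:
Cₑ = (37.69·2.2 − 35.60·0.4700) / 2.090 = 31.67 mg/L.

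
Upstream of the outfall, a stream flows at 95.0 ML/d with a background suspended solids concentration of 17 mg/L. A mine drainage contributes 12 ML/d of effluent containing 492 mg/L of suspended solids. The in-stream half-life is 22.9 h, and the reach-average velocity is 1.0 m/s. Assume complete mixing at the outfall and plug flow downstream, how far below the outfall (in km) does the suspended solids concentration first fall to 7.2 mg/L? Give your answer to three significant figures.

Mixed concentration C = ΣQC/ΣQ = (95.00·17.00 + 12.00·492.0) / 107.0 = 7519/107.0 = 70.27 mg/L.
Half-life 22.9 h → k = ln 2 / 22.9 = 0.03027 h⁻¹ = 0.7264 d⁻¹.
Set 70.27·exp(−k·t) = 7.2 → t = ln(70.27/7.2)/k = 271000 s = 75.27 h.
Distance = v·t = 1.0·271000 = 271000 m = 271.0 km.

271 km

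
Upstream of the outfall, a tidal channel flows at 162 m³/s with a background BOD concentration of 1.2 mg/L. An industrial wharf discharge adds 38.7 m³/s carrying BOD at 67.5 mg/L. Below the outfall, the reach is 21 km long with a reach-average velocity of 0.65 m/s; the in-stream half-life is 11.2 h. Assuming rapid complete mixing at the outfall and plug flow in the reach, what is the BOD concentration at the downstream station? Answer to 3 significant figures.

8.02 mg/L

Conservation of mass: C = (162.0·1.200 + 38.70·67.50) / 200.7 = 2807/200.7 = 13.98 mg/L.
Travel time t = 21·1000 / 0.65 = 32310 s = 8.974 h.
Half-life 11.2 h → k = ln 2 / 11.2 = 0.06189 h⁻¹ = 1.485 d⁻¹.
Decay over the reach: 13.98·exp(−kt) = 13.98·0.5738 = 8.025 mg/L.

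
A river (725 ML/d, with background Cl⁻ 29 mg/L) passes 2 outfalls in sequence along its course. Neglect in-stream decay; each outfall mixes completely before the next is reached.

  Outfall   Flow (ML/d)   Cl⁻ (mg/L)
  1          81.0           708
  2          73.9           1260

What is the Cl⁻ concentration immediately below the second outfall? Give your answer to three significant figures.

Below outfall 1: Q → 806.0 ML/d, C = (725.0·29.00 + 81.00·708.0)/806.0 = 97.24 mg/L.
Below outfall 2: Q → 879.9 ML/d, C = (806.0·97.24 + 73.90·1260)/879.9 = 194.9 mg/L.

195 mg/L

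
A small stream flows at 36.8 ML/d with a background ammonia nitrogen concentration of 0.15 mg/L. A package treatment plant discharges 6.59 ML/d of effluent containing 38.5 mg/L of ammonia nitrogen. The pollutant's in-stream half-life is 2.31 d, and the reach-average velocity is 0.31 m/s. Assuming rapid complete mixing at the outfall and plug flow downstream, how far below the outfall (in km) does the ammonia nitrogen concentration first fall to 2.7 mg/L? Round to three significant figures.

70.9 km

After mixing, C = (36.80·0.1500 + 6.590·38.50) / 43.39 = 259.2/43.39 = 5.975 mg/L.
Half-life 2.31 d → k = ln 2 / 2.31 = 0.3001 d⁻¹.
Set 5.975·exp(−k·t) = 2.7 → t = ln(5.975/2.7)/k = 228700 s = 63.53 h.
Distance = v·t = 0.31·228700 = 70900 m = 70.90 km.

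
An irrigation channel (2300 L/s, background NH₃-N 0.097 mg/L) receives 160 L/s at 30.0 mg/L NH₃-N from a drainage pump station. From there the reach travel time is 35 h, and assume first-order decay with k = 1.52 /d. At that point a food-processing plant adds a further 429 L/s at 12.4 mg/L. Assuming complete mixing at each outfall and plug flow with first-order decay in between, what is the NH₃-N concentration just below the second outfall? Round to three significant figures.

2.03 mg/L

Conservation of mass: C = (2300·0.09700 + 160.0·30.00) / 2460 = 5023/2460 = 2.042 mg/L; combined flow 2460 L/s.
First-order decay: C = 2.042·exp(−k·t) = 2.042·0.1090 = 0.2225 mg/L.
Second outfall: C = (2460·0.2225 + 429.0·12.40)/2889 = 2.031 mg/L.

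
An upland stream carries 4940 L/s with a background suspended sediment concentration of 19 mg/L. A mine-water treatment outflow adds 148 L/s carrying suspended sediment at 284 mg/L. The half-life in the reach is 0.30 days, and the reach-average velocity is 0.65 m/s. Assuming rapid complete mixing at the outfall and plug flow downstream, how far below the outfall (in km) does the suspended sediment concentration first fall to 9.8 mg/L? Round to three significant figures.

24.4 km

Flow-weighted average: C = (4940·19.00 + 148.0·284.0) / 5088 = 135900/5088 = 26.71 mg/L.
Half-life 0.30 d → k = ln 2 / 0.30 = 2.310 d⁻¹.
Set 26.71·exp(−k·t) = 9.8 → t = ln(26.71/9.8)/k = 37490 s = 10.41 h.
Distance = v·t = 0.65·37490 = 24370 m = 24.37 km.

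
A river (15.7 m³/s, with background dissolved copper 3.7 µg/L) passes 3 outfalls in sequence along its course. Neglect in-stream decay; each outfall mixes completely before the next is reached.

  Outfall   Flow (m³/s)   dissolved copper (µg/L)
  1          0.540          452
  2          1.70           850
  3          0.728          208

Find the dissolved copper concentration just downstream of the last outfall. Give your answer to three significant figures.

102 µg/L

Below outfall 1: Q → 16.24 m³/s, C = (15.70·3.700 + 0.5400·452.0)/16.24 = 18.61 µg/L.
Below outfall 2: Q → 17.94 m³/s, C = (16.24·18.61 + 1.700·850.0)/17.94 = 97.39 µg/L.
Below outfall 3: Q → 18.67 m³/s, C = (17.94·97.39 + 0.7280·208.0)/18.67 = 101.7 µg/L.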